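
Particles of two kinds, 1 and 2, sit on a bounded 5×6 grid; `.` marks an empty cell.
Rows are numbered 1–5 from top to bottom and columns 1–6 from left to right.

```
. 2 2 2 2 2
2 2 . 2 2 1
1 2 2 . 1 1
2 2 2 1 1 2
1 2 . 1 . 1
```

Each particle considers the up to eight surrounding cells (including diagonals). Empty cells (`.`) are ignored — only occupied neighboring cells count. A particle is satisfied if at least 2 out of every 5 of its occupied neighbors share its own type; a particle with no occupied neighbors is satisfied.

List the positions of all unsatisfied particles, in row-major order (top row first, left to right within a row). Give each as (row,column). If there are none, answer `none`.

(3,1), (4,6), (5,1)

(1,2)2 3/3 satisfied
(1,3)2 4/4 satisfied
(1,4)2 4/4 satisfied
(1,5)2 4/5 satisfied
(1,6)2 2/3 satisfied
(2,1)2 3/4 satisfied
(2,2)2 5/6 satisfied
(2,4)2 5/6 satisfied
(2,5)2 4/7 satisfied
(2,6)1 2/5 satisfied
(3,1)1 0/5 not
(3,2)2 6/7 satisfied
(3,3)2 5/6 satisfied
(3,5)1 4/7 satisfied
(3,6)1 3/5 satisfied
(4,1)2 3/5 satisfied
(4,2)2 5/7 satisfied
(4,3)2 4/6 satisfied
(4,4)1 3/5 satisfied
(4,5)1 5/6 satisfied
(4,6)2 0/4 not
(5,1)1 0/3 not
(5,2)2 3/4 satisfied
(5,4)1 2/3 satisfied
(5,6)1 1/2 satisfied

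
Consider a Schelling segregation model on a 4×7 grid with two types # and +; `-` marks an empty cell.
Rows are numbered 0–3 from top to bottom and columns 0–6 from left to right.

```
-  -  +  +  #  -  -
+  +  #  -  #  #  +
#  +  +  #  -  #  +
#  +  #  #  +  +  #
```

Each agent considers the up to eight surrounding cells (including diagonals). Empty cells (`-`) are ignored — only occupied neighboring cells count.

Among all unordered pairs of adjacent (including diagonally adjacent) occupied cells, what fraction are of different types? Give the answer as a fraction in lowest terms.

7/13

Scan each occupied cell's neighbors to the right and below (and the two forward diagonals) so each pair is counted once.
Row 0: +(0,2)–+(0,3)= +(0,2)–#(1,2)≠ +(0,2)–+(1,1)= +(0,3)–#(0,4)≠ +(0,3)–#(1,4)≠ +(0,3)–#(1,2)≠ #(0,4)–#(1,4)= #(0,4)–#(1,5)=  → 4/8 unlike.
Row 1: +(1,0)–+(1,1)= +(1,0)–#(2,0)≠ +(1,0)–+(2,1)= +(1,1)–#(1,2)≠ +(1,1)–+(2,1)= +(1,1)–+(2,2)= +(1,1)–#(2,0)≠ #(1,2)–+(2,2)≠ #(1,2)–#(2,3)= #(1,2)–+(2,1)≠ #(1,4)–#(1,5)= #(1,4)–#(2,5)= #(1,4)–#(2,3)= #(1,5)–+(1,6)≠ #(1,5)–#(2,5)= #(1,5)–+(2,6)≠ +(1,6)–+(2,6)= +(1,6)–#(2,5)≠  → 8/18 unlike.
Row 2: #(2,0)–+(2,1)≠ #(2,0)–#(3,0)= #(2,0)–+(3,1)≠ +(2,1)–+(2,2)= +(2,1)–+(3,1)= +(2,1)–#(3,2)≠ +(2,1)–#(3,0)≠ +(2,2)–#(2,3)≠ +(2,2)–#(3,2)≠ +(2,2)–#(3,3)≠ +(2,2)–+(3,1)= #(2,3)–#(3,3)= #(2,3)–+(3,4)≠ #(2,3)–#(3,2)= #(2,5)–+(2,6)≠ #(2,5)–+(3,5)≠ #(2,5)–#(3,6)= #(2,5)–+(3,4)≠ +(2,6)–#(3,6)≠ +(2,6)–+(3,5)=  → 12/20 unlike.
Row 3: #(3,0)–+(3,1)≠ +(3,1)–#(3,2)≠ #(3,2)–#(3,3)= #(3,3)–+(3,4)≠ +(3,4)–+(3,5)= +(3,5)–#(3,6)≠  → 4/6 unlike.
Total adjacent occupied pairs: 52; unlike-type pairs: 28.
28/52 reduces to 7/13.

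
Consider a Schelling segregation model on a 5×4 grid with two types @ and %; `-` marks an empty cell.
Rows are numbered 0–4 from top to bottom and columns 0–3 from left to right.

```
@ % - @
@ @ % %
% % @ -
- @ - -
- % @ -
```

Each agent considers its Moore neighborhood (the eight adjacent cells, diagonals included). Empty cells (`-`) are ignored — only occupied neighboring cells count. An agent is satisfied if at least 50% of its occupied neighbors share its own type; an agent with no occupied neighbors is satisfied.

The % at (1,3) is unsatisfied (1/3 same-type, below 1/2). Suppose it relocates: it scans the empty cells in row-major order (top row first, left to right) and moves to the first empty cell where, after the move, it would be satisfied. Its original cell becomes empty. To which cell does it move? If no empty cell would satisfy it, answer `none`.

Vacating (1,3). Empty cells in order:
  (0,2): 2/4 same-type → satisfied — stop here.

(0,2)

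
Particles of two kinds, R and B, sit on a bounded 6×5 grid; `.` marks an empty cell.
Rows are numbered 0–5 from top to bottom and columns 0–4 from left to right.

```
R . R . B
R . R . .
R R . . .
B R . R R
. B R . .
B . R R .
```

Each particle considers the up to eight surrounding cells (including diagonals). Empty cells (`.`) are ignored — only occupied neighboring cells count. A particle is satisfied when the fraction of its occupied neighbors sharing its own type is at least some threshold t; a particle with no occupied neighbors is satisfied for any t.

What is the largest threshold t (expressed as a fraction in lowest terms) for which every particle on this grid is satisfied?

1/4

(0,0)R 1/1
(0,2)R 1/1
(0,4)B — no occupied neighbors
(1,0)R 3/3
(1,2)R 2/2
(2,0)R 3/4
(2,1)R 4/5
(3,0)B 1/4
(3,1)R 3/5
(3,3)R 2/2
(3,4)R 1/1
(4,1)B 2/5
(4,2)R 4/5
(5,0)B 1/1
(5,2)R 2/3
(5,3)R 2/2
The smallest same-type fraction is 1/4 at (3,0), which reduces to 1/4. Any threshold above that leaves this particle unsatisfied.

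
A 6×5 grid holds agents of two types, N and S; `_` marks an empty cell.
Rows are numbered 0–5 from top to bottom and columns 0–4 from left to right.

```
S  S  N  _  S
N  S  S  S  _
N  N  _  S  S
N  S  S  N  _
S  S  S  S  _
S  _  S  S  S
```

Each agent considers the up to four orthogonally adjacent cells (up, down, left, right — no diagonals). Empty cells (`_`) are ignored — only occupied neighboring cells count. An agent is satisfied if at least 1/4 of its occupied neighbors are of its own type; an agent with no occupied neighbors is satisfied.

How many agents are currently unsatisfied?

Row 0: (0,0)S 1/2 satisfied · (0,1)S 2/3 satisfied · (0,2)N 0/2 not · (0,4)S 0/0 satisfied
Row 1: (1,0)N 1/3 satisfied · (1,1)S 2/4 satisfied · (1,2)S 2/3 satisfied · (1,3)S 2/2 satisfied
Row 2: (2,0)N 3/3 satisfied · (2,1)N 1/3 satisfied · (2,3)S 2/3 satisfied · (2,4)S 1/1 satisfied
Row 3: (3,0)N 1/3 satisfied · (3,1)S 2/4 satisfied · (3,2)S 2/3 satisfied · (3,3)N 0/3 not
Row 4: (4,0)S 2/3 satisfied · (4,1)S 3/3 satisfied · (4,2)S 4/4 satisfied · (4,3)S 2/3 satisfied
Row 5: (5,0)S 1/1 satisfied · (5,2)S 2/2 satisfied · (5,3)S 3/3 satisfied · (5,4)S 1/1 satisfied
Unsatisfied: (0,2), (3,3) — 2 in total.

2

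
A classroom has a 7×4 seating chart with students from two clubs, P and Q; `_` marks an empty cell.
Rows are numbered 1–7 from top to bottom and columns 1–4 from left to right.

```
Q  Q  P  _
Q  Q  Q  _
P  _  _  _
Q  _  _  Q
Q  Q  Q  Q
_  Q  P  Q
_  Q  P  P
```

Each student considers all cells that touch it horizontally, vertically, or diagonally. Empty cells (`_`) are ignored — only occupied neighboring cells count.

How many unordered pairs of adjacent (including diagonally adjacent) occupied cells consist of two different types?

16

Scan each occupied cell's neighbors to the right and below (and the two forward diagonals) so each pair is counted once.
From row 1: 3 unlike of 9 pairs (running 3/9).
From row 2: 2 unlike of 4 pairs (running 5/13).
From row 3: 1 unlike of 1 pairs (running 6/14).
From row 4: 0 unlike of 4 pairs (running 6/18).
From row 5: 3 unlike of 11 pairs (running 9/29).
From row 6: 6 unlike of 9 pairs (running 15/38).
From row 7: 1 unlike of 2 pairs (running 16/40).
Total adjacent occupied pairs: 40; unlike-type pairs: 16.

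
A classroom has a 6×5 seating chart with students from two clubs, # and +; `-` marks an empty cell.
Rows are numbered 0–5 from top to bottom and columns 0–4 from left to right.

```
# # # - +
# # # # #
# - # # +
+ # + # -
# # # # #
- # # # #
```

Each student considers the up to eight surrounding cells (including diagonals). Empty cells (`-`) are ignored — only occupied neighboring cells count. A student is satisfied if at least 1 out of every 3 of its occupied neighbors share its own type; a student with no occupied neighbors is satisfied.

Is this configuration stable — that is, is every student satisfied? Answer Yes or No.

No

(0,0)# 3/3 ok
(0,1)# 5/5 ok
(0,2)# 4/4 ok
(0,4)+ 0/2 unhappy
(1,0)# 4/4 ok
(1,1)# 7/7 ok
(1,2)# 6/6 ok
(1,3)# 5/7 ok
(1,4)# 2/4 ok
(2,0)# 3/4 ok
(2,2)# 6/7 ok
(2,3)# 5/7 ok
(2,4)+ 0/4 unhappy
(3,0)+ 0/4 unhappy
(3,1)# 5/7 ok
(3,2)+ 0/7 unhappy
(3,3)# 5/7 ok
(4,0)# 3/4 ok
(4,1)# 5/7 ok
(4,2)# 7/8 ok
(4,3)# 6/7 ok
(4,4)# 4/4 ok
(5,1)# 4/4 ok
(5,2)# 5/5 ok
(5,3)# 5/5 ok
(5,4)# 3/3 ok
For instance (0,4) has only 0/2 same-type neighbors, below 1/3.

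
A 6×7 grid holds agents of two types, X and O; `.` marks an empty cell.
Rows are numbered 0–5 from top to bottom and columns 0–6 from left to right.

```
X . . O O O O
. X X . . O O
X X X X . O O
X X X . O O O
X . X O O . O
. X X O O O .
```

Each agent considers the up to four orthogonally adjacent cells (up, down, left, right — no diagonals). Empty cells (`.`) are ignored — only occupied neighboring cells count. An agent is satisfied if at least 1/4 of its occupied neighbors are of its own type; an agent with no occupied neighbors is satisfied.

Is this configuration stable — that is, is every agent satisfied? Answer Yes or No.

Yes

Row 0: (0,0)X 0/0 satisfied · (0,3)O 1/1 satisfied · (0,4)O 2/2 satisfied · (0,5)O 3/3 satisfied · (0,6)O 2/2 satisfied
Row 1: (1,1)X 2/2 satisfied · (1,2)X 2/2 satisfied · (1,5)O 3/3 satisfied · (1,6)O 3/3 satisfied
Row 2: (2,0)X 2/2 satisfied · (2,1)X 4/4 satisfied · (2,2)X 4/4 satisfied · (2,3)X 1/1 satisfied · (2,5)O 3/3 satisfied · (2,6)O 3/3 satisfied
Row 3: (3,0)X 3/3 satisfied · (3,1)X 3/3 satisfied · (3,2)X 3/3 satisfied · (3,4)O 2/2 satisfied · (3,5)O 3/3 satisfied · (3,6)O 3/3 satisfied
Row 4: (4,0)X 1/1 satisfied · (4,2)X 2/3 satisfied · (4,3)O 2/3 satisfied · (4,4)O 3/3 satisfied · (4,6)O 1/1 satisfied
Row 5: (5,1)X 1/1 satisfied · (5,2)X 2/3 satisfied · (5,3)O 2/3 satisfied · (5,4)O 3/3 satisfied · (5,5)O 1/1 satisfied
All meet the threshold, so the configuration is stable.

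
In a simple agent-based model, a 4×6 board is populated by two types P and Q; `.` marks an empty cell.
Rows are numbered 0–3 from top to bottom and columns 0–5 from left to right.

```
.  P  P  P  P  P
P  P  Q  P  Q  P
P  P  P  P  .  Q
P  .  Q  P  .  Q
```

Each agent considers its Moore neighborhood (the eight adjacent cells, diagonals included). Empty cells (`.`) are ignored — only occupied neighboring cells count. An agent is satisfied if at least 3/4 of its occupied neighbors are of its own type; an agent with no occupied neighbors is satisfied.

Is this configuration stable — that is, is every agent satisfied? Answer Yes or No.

(0,1)P 3/4 ok
(0,2)P 4/5 ok
(0,3)P 3/5 unhappy
(0,4)P 4/5 ok
(0,5)P 2/3 unhappy
(1,0)P 4/4 ok
(1,1)P 6/7 ok
(1,2)Q 0/8 unhappy
(1,3)P 5/7 unhappy
(1,4)Q 1/7 unhappy
(1,5)P 2/4 unhappy
(2,0)P 4/4 ok
(2,1)P 5/7 unhappy
(2,2)P 5/7 unhappy
(2,3)P 3/6 unhappy
(2,5)Q 2/3 unhappy
(3,0)P 2/2 ok
(3,2)Q 0/4 unhappy
(3,3)P 2/3 unhappy
(3,5)Q 1/1 ok
For instance (0,3) has only 3/5 same-type neighbors, below 3/4.

No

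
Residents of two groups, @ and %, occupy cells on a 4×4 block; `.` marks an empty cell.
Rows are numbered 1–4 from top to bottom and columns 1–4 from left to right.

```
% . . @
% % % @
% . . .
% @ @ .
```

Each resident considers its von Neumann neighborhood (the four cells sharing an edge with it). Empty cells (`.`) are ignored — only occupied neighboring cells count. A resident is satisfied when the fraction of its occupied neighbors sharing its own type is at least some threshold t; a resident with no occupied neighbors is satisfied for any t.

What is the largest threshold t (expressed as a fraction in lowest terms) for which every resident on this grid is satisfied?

Row 1: (1,1)% 1/1 · (1,4)@ 1/1
Row 2: (2,1)% 3/3 · (2,2)% 2/2 · (2,3)% 1/2 · (2,4)@ 1/2
Row 3: (3,1)% 2/2
Row 4: (4,1)% 1/2 · (4,2)@ 1/2 · (4,3)@ 1/1
The smallest same-type fraction is 1/2 at (2,3), which reduces to 1/2. Any threshold above that leaves this resident unsatisfied.

1/2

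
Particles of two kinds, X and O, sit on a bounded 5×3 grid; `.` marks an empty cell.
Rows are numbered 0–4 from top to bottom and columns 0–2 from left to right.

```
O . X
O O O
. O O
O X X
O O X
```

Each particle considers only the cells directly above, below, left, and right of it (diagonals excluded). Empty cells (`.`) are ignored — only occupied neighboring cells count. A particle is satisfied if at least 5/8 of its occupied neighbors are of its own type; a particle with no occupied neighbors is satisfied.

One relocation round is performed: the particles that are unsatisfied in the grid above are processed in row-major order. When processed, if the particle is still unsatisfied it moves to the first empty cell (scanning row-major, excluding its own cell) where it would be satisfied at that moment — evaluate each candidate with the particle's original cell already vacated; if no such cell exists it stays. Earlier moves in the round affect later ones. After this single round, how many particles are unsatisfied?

2

Initially unsatisfied (in order): (0,2), (3,0), (3,1), (4,1), (4,2).
  (0,2): no empty cell satisfies it; stays.
  (3,0) → (0,1).
  (3,1): no empty cell satisfies it; stays.
  (4,1) → (2,0).
  (4,2): now satisfied by earlier moves; stays.
Resulting grid:
O O X
O O O
O O O
. X X
O . X
Unsatisfied now: (0,2), (3,1).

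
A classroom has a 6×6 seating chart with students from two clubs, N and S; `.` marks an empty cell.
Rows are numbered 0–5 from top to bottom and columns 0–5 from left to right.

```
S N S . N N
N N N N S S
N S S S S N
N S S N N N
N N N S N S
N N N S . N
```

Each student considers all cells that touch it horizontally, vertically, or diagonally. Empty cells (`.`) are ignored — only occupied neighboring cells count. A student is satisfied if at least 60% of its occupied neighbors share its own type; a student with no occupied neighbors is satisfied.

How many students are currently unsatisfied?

23

Row 0: (0,0)S 0/3 not · (0,1)N 3/5 satisfied · (0,2)S 0/4 not · (0,4)N 2/4 not · (0,5)N 1/3 not
Row 1: (1,0)N 3/5 satisfied · (1,1)N 4/8 not · (1,2)N 3/7 not · (1,3)N 2/7 not · (1,4)S 3/7 not · (1,5)S 2/5 not
Row 2: (2,0)N 3/5 satisfied · (2,1)S 3/8 not · (2,2)S 4/8 not · (2,3)S 4/8 not · (2,4)S 3/8 not · (2,5)N 2/5 not
Row 3: (3,0)N 3/5 satisfied · (3,1)S 3/8 not · (3,2)S 5/8 satisfied · (3,3)N 3/8 not · (3,4)N 4/8 not · (3,5)N 3/5 satisfied
Row 4: (4,0)N 4/5 satisfied · (4,1)N 6/8 satisfied · (4,2)N 4/8 not · (4,3)S 2/7 not · (4,4)N 4/7 not · (4,5)S 0/4 not
Row 5: (5,0)N 3/3 satisfied · (5,1)N 5/5 satisfied · (5,2)N 3/5 satisfied · (5,3)S 1/4 not · (5,5)N 1/2 not
Unsatisfied: (0,0), (0,2), (0,4), (0,5), (1,1), (1,2), (1,3), (1,4), (1,5), (2,1), (2,2), (2,3), (2,4), (2,5), (3,1), (3,3), (3,4), (4,2), (4,3), (4,4), (4,5), (5,3), (5,5) — 23 in total.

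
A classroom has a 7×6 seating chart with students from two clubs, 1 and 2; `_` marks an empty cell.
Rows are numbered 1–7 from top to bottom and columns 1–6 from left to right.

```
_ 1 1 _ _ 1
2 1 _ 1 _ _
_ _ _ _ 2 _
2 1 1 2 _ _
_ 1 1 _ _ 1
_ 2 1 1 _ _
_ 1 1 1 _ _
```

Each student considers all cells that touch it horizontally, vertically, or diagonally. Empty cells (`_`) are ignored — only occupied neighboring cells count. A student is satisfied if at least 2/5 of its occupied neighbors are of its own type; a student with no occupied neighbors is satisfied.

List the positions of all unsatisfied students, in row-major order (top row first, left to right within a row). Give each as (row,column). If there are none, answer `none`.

(2,1), (4,1), (4,4), (6,2)

(1,2)1 2/3 ok
(1,3)1 3/3 ok
(1,6)1 0/0 ok
(2,1)2 0/2 unhappy
(2,2)1 2/3 ok
(2,4)1 1/2 ok
(3,5)2 1/2 ok
(4,1)2 0/2 unhappy
(4,2)1 3/4 ok
(4,3)1 3/4 ok
(4,4)2 1/3 unhappy
(5,2)1 4/6 ok
(5,3)1 5/7 ok
(5,6)1 0/0 ok
(6,2)2 0/5 unhappy
(6,3)1 6/7 ok
(6,4)1 4/4 ok
(7,2)1 2/3 ok
(7,3)1 4/5 ok
(7,4)1 3/3 ok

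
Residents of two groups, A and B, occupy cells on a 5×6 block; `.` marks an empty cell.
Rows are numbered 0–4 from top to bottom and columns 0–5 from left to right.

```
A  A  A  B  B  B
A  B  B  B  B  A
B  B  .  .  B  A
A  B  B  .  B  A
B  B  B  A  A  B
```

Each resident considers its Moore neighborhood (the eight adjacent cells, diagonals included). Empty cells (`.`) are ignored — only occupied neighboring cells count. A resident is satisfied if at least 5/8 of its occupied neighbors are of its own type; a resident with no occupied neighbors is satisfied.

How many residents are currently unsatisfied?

Row 0: (0,0)A 2/3 ✓ · (0,1)A 3/5 ✗ · (0,2)A 1/5 ✗ · (0,3)B 4/5 ✓ · (0,4)B 4/5 ✓ · (0,5)B 2/3 ✓
Row 1: (1,0)A 2/5 ✗ · (1,1)B 3/7 ✗ · (1,2)B 4/6 ✓ · (1,3)B 5/6 ✓ · (1,4)B 5/7 ✓ · (1,5)A 1/5 ✗
Row 2: (2,0)B 3/5 ✗ · (2,1)B 5/7 ✓ · (2,4)B 3/6 ✗ · (2,5)A 2/5 ✗
Row 3: (3,0)A 0/5 ✗ · (3,1)B 6/7 ✓ · (3,2)B 4/5 ✓ · (3,4)B 2/6 ✗ · (3,5)A 2/5 ✗
Row 4: (4,0)B 2/3 ✓ · (4,1)B 4/5 ✓ · (4,2)B 3/4 ✓ · (4,3)A 1/4 ✗ · (4,4)A 2/4 ✗ · (4,5)B 1/3 ✗
Unsatisfied: (0,1), (0,2), (1,0), (1,1), (1,5), (2,0), (2,4), (2,5), (3,0), (3,4), (3,5), (4,3), (4,4), (4,5) — 14 in total.

14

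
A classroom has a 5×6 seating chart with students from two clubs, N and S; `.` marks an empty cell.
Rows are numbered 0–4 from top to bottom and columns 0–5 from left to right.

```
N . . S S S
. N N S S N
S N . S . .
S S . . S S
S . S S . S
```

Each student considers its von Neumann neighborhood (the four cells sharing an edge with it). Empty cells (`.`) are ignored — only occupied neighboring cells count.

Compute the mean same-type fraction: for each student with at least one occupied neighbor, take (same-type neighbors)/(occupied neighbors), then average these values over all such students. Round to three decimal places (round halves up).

(0,0)N — no occupied neighbors
(0,3)S 2/2
(0,4)S 3/3
(0,5)S 1/2
(1,1)N 2/2
(1,2)N 1/2
(1,3)S 3/4
(1,4)S 2/3
(1,5)N 0/2
(2,0)S 1/2
(2,1)N 1/3
(2,3)S 1/1
(3,0)S 3/3
(3,1)S 1/2
(3,4)S 1/1
(3,5)S 2/2
(4,0)S 1/1
(4,2)S 1/1
(4,3)S 1/1
(4,5)S 1/1
Sum over 19 students: 2/2 + 3/3 + 1/2 + 2/2 + 1/2 + 3/4 + 2/3 + 0/2 + 1/2 + 1/3 + 1/1 + 3/3 + 1/2 + 1/1 + 2/2 + 1/1 + 1/1 + 1/1 + 1/1 = 59/4; mean = 59/4 ÷ 19 = 59/76 = 0.776315… → 0.776.

0.776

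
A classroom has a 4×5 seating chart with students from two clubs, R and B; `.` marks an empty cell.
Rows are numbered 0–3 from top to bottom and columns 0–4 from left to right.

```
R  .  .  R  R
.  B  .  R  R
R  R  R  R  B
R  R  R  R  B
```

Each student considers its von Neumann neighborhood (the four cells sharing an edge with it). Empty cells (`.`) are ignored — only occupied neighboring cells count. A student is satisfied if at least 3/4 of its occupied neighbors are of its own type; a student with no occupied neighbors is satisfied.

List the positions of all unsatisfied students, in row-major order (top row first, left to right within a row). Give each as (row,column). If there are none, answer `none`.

(1,1), (1,4), (2,4), (3,3), (3,4)

Row 0: (0,0)R 0/0 satisfied · (0,3)R 2/2 satisfied · (0,4)R 2/2 satisfied
Row 1: (1,1)B 0/1 not · (1,3)R 3/3 satisfied · (1,4)R 2/3 not
Row 2: (2,0)R 2/2 satisfied · (2,1)R 3/4 satisfied · (2,2)R 3/3 satisfied · (2,3)R 3/4 satisfied · (2,4)B 1/3 not
Row 3: (3,0)R 2/2 satisfied · (3,1)R 3/3 satisfied · (3,2)R 3/3 satisfied · (3,3)R 2/3 not · (3,4)B 1/2 not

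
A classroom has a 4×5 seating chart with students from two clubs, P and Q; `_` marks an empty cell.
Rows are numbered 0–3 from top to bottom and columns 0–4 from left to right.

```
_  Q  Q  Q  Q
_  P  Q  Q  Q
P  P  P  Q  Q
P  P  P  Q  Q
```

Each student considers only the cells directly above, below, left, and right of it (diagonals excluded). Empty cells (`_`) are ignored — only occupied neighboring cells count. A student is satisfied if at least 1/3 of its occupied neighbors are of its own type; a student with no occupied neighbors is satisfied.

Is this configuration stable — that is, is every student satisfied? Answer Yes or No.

(0,1)Q 1/2 ✓
(0,2)Q 3/3 ✓
(0,3)Q 3/3 ✓
(0,4)Q 2/2 ✓
(1,1)P 1/3 ✓
(1,2)Q 2/4 ✓
(1,3)Q 4/4 ✓
(1,4)Q 3/3 ✓
(2,0)P 2/2 ✓
(2,1)P 4/4 ✓
(2,2)P 2/4 ✓
(2,3)Q 3/4 ✓
(2,4)Q 3/3 ✓
(3,0)P 2/2 ✓
(3,1)P 3/3 ✓
(3,2)P 2/3 ✓
(3,3)Q 2/3 ✓
(3,4)Q 2/2 ✓
All meet the threshold, so the configuration is stable.

Yes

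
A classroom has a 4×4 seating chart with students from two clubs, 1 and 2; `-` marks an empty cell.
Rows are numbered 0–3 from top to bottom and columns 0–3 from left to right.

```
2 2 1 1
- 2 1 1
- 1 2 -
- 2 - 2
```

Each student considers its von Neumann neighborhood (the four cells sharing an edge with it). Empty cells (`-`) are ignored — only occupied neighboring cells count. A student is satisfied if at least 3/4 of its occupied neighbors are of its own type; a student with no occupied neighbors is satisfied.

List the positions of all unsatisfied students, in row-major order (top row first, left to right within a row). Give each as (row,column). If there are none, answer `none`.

(0,1), (0,2), (1,1), (1,2), (2,1), (2,2), (3,1)

(0,0)2 1/1 ok
(0,1)2 2/3 unhappy
(0,2)1 2/3 unhappy
(0,3)1 2/2 ok
(1,1)2 1/3 unhappy
(1,2)1 2/4 unhappy
(1,3)1 2/2 ok
(2,1)1 0/3 unhappy
(2,2)2 0/2 unhappy
(3,1)2 0/1 unhappy
(3,3)2 0/0 ok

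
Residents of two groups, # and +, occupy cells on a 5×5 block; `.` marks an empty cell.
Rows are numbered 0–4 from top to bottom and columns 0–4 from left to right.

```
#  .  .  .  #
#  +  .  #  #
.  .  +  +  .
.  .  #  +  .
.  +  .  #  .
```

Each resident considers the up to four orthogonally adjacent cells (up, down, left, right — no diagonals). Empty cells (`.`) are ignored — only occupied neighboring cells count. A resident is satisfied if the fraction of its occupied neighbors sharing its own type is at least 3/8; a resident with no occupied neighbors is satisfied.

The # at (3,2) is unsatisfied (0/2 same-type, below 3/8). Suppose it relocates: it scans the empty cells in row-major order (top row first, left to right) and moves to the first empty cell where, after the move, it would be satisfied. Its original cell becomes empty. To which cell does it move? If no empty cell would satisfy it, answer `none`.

Vacating (3,2). Empty cells in order:
  (0,1): 1/2 same-type → satisfied — stop here.

(0,1)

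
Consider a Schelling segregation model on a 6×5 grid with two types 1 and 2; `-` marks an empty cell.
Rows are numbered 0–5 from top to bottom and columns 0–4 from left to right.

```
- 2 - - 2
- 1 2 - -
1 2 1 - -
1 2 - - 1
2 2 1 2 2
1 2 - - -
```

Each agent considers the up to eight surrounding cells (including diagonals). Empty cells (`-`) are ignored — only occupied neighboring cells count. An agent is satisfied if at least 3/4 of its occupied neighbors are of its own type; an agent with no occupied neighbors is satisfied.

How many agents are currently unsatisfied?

16

Row 0: (0,1)2 1/2 not · (0,4)2 0/0 satisfied
Row 1: (1,1)1 2/5 not · (1,2)2 2/4 not
Row 2: (2,0)1 2/4 not · (2,1)2 2/6 not · (2,2)1 1/4 not
Row 3: (3,0)1 1/5 not · (3,1)2 3/7 not · (3,4)1 0/2 not
Row 4: (4,0)2 3/5 not · (4,1)2 3/6 not · (4,2)1 0/4 not · (4,3)2 1/3 not · (4,4)2 1/2 not
Row 5: (5,0)1 0/3 not · (5,1)2 2/4 not
Unsatisfied: (0,1), (1,1), (1,2), (2,0), (2,1), (2,2), (3,0), (3,1), (3,4), (4,0), (4,1), (4,2), (4,3), (4,4), (5,0), (5,1) — 16 in total.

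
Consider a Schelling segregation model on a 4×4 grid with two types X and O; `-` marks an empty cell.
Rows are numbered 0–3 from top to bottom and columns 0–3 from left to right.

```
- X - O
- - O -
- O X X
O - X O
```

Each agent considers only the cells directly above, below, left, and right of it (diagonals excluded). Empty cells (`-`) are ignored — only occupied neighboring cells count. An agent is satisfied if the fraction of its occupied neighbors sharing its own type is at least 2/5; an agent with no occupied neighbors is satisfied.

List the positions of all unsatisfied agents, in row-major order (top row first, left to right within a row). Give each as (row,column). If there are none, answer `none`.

Row 0: (0,1)X 0/0 satisfied · (0,3)O 0/0 satisfied
Row 1: (1,2)O 0/1 not
Row 2: (2,1)O 0/1 not · (2,2)X 2/4 satisfied · (2,3)X 1/2 satisfied
Row 3: (3,0)O 0/0 satisfied · (3,2)X 1/2 satisfied · (3,3)O 0/2 not

(1,2), (2,1), (3,3)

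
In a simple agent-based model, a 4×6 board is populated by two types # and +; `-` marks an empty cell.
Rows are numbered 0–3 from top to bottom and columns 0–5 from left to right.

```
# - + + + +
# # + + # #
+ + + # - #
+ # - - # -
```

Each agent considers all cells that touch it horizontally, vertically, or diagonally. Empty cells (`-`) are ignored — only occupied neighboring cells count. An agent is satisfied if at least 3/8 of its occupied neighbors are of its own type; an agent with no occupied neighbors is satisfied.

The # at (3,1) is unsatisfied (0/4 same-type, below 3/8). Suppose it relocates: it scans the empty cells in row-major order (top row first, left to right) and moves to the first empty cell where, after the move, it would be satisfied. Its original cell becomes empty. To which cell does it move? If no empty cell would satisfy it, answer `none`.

Vacating (3,1). Empty cells in order:
  (0,1): 3/5 same-type → satisfied — stop here.

(0,1)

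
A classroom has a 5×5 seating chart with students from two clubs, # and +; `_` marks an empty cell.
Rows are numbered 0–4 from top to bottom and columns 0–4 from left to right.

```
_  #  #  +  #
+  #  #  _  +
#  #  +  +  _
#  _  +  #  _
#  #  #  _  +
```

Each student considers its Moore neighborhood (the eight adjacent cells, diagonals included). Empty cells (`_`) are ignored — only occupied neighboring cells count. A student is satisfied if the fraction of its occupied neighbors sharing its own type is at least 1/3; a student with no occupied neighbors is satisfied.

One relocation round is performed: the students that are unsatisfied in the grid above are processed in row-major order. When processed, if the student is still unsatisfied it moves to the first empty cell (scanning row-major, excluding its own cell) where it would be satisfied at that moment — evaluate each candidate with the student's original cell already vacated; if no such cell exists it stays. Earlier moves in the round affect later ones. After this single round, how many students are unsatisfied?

Initially unsatisfied (in order): (0,3), (0,4), (1,0), (3,3), (4,4).
  (0,3) → (0,0).
  (0,4) → (0,3).
  (1,0) → (0,4).
  (3,3) → (1,0).
  (4,4): now satisfied by earlier moves; stays.
Resulting grid:
+ # # # +
# # # _ +
# # + + _
# _ + _ _
# # # _ +
Unsatisfied now: (0,0).

1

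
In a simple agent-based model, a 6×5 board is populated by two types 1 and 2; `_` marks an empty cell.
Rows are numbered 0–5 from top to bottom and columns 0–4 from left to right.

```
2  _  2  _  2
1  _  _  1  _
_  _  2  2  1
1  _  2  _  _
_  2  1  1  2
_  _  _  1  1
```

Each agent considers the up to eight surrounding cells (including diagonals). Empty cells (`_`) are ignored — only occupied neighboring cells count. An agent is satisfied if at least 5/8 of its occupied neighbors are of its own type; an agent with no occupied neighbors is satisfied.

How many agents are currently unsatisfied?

(0,0)2 0/1 ✗
(0,2)2 0/1 ✗
(0,4)2 0/1 ✗
(1,0)1 0/1 ✗
(1,3)1 1/5 ✗
(2,2)2 2/3 ✓
(2,3)2 2/4 ✗
(2,4)1 1/2 ✗
(3,0)1 0/1 ✗
(3,2)2 3/5 ✗
(4,1)2 1/3 ✗
(4,2)1 2/4 ✗
(4,3)1 3/5 ✗
(4,4)2 0/3 ✗
(5,3)1 3/4 ✓
(5,4)1 2/3 ✓
Unsatisfied: (0,0), (0,2), (0,4), (1,0), (1,3), (2,3), (2,4), (3,0), (3,2), (4,1), (4,2), (4,3), (4,4) — 13 in total.

13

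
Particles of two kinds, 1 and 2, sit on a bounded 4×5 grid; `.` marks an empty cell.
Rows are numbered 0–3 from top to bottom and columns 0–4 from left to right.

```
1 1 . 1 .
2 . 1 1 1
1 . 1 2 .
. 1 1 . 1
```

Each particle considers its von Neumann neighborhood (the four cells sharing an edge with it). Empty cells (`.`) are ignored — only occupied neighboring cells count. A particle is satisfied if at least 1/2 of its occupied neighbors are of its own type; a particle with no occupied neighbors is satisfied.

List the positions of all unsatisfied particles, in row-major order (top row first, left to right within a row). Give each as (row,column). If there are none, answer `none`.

(1,0), (2,0), (2,3)

Row 0: (0,0)1 1/2 ✓ · (0,1)1 1/1 ✓ · (0,3)1 1/1 ✓
Row 1: (1,0)2 0/2 ✗ · (1,2)1 2/2 ✓ · (1,3)1 3/4 ✓ · (1,4)1 1/1 ✓
Row 2: (2,0)1 0/1 ✗ · (2,2)1 2/3 ✓ · (2,3)2 0/2 ✗
Row 3: (3,1)1 1/1 ✓ · (3,2)1 2/2 ✓ · (3,4)1 0/0 ✓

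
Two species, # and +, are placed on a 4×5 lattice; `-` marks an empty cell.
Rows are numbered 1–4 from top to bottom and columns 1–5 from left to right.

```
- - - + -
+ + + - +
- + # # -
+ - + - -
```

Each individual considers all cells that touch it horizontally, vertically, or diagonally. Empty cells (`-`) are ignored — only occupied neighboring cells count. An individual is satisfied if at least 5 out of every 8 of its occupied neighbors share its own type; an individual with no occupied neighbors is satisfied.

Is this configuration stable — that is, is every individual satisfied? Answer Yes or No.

No

Row 1: (1,4)+ 2/2 ok
Row 2: (2,1)+ 2/2 ok · (2,2)+ 3/4 ok · (2,3)+ 3/5 unhappy · (2,5)+ 1/2 unhappy
Row 3: (3,2)+ 5/6 ok · (3,3)# 1/5 unhappy · (3,4)# 1/4 unhappy
Row 4: (4,1)+ 1/1 ok · (4,3)+ 1/3 unhappy
For instance (2,3) has only 3/5 same-type neighbors, below 5/8.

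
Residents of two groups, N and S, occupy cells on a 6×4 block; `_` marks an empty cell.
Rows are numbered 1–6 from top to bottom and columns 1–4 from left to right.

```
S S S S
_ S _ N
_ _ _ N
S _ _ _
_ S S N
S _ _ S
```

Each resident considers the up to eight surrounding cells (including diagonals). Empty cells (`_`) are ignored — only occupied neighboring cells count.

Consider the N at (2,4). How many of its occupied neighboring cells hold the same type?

1

Occupied neighbors of (2,4): (1,3)=S, (1,4)=S, (3,4)=N.
Same type (N): 1 of 3.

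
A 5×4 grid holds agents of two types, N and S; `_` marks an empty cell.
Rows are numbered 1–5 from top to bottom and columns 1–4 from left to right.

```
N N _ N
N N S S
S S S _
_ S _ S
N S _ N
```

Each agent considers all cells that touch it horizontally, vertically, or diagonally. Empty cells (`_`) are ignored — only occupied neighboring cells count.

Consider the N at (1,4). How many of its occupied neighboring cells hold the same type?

Occupied neighbors of (1,4): (2,3)=S, (2,4)=S.
Same type (N): 0 of 2.

0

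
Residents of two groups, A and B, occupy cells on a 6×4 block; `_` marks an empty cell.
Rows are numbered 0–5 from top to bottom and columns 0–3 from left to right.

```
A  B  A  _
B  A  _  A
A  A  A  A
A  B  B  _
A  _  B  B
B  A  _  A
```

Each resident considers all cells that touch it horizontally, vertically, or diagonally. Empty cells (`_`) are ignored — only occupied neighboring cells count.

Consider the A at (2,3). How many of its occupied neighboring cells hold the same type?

Occupied neighbors of (2,3): (1,3)=A, (2,2)=A, (3,2)=B.
Same type (A): 2 of 3.

2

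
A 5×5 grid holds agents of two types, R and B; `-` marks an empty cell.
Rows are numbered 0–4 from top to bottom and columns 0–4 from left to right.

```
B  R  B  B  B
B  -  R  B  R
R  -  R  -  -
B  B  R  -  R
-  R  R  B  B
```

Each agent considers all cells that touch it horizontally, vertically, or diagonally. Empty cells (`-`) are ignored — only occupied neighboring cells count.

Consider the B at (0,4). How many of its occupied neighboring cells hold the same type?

Occupied neighbors of (0,4): (0,3)=B, (1,3)=B, (1,4)=R.
Same type (B): 2 of 3.

2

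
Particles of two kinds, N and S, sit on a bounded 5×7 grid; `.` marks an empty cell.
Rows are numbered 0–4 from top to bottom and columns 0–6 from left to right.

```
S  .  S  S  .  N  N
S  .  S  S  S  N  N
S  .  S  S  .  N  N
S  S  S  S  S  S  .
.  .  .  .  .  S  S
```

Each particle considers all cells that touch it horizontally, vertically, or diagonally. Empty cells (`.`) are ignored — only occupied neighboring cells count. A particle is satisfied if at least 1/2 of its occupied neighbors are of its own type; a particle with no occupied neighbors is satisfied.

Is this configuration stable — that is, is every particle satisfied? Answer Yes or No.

Row 0: (0,0)S 1/1 ok · (0,2)S 3/3 ok · (0,3)S 4/4 ok · (0,5)N 3/4 ok · (0,6)N 3/3 ok
Row 1: (1,0)S 2/2 ok · (1,2)S 5/5 ok · (1,3)S 6/6 ok · (1,4)S 3/6 ok · (1,5)N 5/6 ok · (1,6)N 5/5 ok
Row 2: (2,0)S 3/3 ok · (2,2)S 6/6 ok · (2,3)S 7/7 ok · (2,5)N 3/6 ok · (2,6)N 3/4 ok
Row 3: (3,0)S 2/2 ok · (3,1)S 4/4 ok · (3,2)S 4/4 ok · (3,3)S 4/4 ok · (3,4)S 4/5 ok · (3,5)S 3/5 ok
Row 4: (4,5)S 3/3 ok · (4,6)S 2/2 ok
All meet the threshold, so the configuration is stable.

Yes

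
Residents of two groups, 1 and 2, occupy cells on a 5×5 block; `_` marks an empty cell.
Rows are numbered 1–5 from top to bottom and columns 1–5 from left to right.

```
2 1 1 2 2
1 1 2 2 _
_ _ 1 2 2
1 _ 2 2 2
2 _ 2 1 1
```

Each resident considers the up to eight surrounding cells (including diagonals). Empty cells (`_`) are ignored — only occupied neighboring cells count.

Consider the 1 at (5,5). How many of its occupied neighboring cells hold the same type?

1

Occupied neighbors of (5,5): (4,4)=2, (4,5)=2, (5,4)=1.
Same type (1): 1 of 3.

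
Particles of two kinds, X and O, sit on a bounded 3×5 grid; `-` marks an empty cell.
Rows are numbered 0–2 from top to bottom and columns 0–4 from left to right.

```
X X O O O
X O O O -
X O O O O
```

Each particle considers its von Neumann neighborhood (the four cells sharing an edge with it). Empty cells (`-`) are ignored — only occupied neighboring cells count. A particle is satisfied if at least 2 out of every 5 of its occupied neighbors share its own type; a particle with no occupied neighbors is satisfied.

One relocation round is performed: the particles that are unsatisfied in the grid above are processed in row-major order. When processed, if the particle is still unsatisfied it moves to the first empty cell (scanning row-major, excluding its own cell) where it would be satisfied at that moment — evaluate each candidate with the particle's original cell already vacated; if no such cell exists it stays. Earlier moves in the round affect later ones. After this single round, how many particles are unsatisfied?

1

Initially unsatisfied (in order): (0,1).
  (0,1): no empty cell satisfies it; stays.
Resulting grid:
X X O O O
X O O O -
X O O O O
Unsatisfied now: (0,1).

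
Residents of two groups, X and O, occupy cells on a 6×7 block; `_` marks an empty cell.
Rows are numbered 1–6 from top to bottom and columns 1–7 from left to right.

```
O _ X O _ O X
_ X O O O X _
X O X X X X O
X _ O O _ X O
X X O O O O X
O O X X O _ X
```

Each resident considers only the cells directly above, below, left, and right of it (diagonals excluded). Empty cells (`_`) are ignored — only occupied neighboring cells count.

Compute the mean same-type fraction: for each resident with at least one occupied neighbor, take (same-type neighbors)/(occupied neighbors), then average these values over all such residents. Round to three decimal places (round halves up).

0.449

Row 1: (1,1)O — no occupied neighbors · (1,3)X 0/2 · (1,4)O 1/2 · (1,6)O 0/2 · (1,7)X 0/1
Row 2: (2,2)X 0/2 · (2,3)O 1/4 · (2,4)O 3/4 · (2,5)O 1/3 · (2,6)X 1/3
Row 3: (3,1)X 1/2 · (3,2)O 0/3 · (3,3)X 1/4 · (3,4)X 2/4 · (3,5)X 2/3 · (3,6)X 3/4 · (3,7)O 1/2
Row 4: (4,1)X 2/2 · (4,3)O 2/3 · (4,4)O 2/3 · (4,6)X 1/3 · (4,7)O 1/3
Row 5: (5,1)X 2/3 · (5,2)X 1/3 · (5,3)O 2/4 · (5,4)O 3/4 · (5,5)O 3/3 · (5,6)O 1/3 · (5,7)X 1/3
Row 6: (6,1)O 1/2 · (6,2)O 1/3 · (6,3)X 1/3 · (6,4)X 1/3 · (6,5)O 1/2 · (6,7)X 1/1
Sum over 34 residents: 0/2 + 1/2 + 0/2 + 0/1 + 0/2 + 1/4 + 3/4 + 1/3 + 1/3 + 1/2 + 0/3 + 1/4 + 2/4 + 2/3 + 3/4 + 1/2 + 2/2 + 2/3 + 2/3 + 1/3 + 1/3 + 2/3 + 1/3 + 2/4 + 3/4 + 3/3 + 1/3 + 1/3 + 1/2 + 1/3 + 1/3 + 1/3 + 1/2 + 1/1 = 61/4; mean = 61/4 ÷ 34 = 61/136 = 0.448529… → 0.449.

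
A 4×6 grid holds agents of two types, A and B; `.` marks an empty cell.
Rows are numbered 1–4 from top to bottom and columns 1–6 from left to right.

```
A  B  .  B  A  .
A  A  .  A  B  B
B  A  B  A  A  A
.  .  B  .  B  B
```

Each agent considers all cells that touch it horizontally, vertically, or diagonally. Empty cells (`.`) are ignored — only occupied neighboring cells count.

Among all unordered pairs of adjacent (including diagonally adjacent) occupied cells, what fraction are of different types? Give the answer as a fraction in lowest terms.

Scan each occupied cell's neighbors to the right and below (and the two forward diagonals) so each pair is counted once.
From row 1: 7 unlike of 11 pairs (running 7/11).
From row 2: 10 unlike of 16 pairs (running 17/27).
From row 3: 10 unlike of 13 pairs (running 27/40).
From row 4: 0 unlike of 1 pairs (running 27/41).
Total adjacent occupied pairs: 41; unlike-type pairs: 27.
27/41 is already in lowest terms.

27/41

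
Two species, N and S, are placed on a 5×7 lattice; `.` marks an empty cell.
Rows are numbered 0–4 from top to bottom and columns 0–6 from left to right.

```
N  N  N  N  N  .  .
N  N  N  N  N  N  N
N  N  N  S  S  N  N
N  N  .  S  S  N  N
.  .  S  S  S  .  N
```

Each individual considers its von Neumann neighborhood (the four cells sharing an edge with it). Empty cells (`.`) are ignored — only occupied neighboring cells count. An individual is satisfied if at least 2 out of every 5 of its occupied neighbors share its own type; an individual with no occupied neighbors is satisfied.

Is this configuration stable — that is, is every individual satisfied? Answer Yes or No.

Yes

Row 0: (0,0)N 2/2 ✓ · (0,1)N 3/3 ✓ · (0,2)N 3/3 ✓ · (0,3)N 3/3 ✓ · (0,4)N 2/2 ✓
Row 1: (1,0)N 3/3 ✓ · (1,1)N 4/4 ✓ · (1,2)N 4/4 ✓ · (1,3)N 3/4 ✓ · (1,4)N 3/4 ✓ · (1,5)N 3/3 ✓ · (1,6)N 2/2 ✓
Row 2: (2,0)N 3/3 ✓ · (2,1)N 4/4 ✓ · (2,2)N 2/3 ✓ · (2,3)S 2/4 ✓ · (2,4)S 2/4 ✓ · (2,5)N 3/4 ✓ · (2,6)N 3/3 ✓
Row 3: (3,0)N 2/2 ✓ · (3,1)N 2/2 ✓ · (3,3)S 3/3 ✓ · (3,4)S 3/4 ✓ · (3,5)N 2/3 ✓ · (3,6)N 3/3 ✓
Row 4: (4,2)S 1/1 ✓ · (4,3)S 3/3 ✓ · (4,4)S 2/2 ✓ · (4,6)N 1/1 ✓
All meet the threshold, so the configuration is stable.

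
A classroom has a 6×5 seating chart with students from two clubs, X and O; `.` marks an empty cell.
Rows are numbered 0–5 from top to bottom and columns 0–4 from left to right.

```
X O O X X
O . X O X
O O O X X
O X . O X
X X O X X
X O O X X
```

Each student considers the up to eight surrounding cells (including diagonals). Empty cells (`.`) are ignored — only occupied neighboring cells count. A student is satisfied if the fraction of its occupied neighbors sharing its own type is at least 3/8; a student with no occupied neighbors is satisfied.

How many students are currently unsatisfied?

5

(0,0)X 0/2 not
(0,1)O 2/4 satisfied
(0,2)O 2/4 satisfied
(0,3)X 3/5 satisfied
(0,4)X 2/3 satisfied
(1,0)O 3/4 satisfied
(1,2)X 2/7 not
(1,3)O 2/8 not
(1,4)X 4/5 satisfied
(2,0)O 3/4 satisfied
(2,1)O 4/6 satisfied
(2,2)O 3/6 satisfied
(2,3)X 4/7 satisfied
(2,4)X 3/5 satisfied
(3,0)O 2/5 satisfied
(3,1)X 2/7 not
(3,3)O 2/7 not
(3,4)X 4/5 satisfied
(4,0)X 3/5 satisfied
(4,1)X 3/7 satisfied
(4,2)O 3/7 satisfied
(4,3)X 4/7 satisfied
(4,4)X 4/5 satisfied
(5,0)X 2/3 satisfied
(5,1)O 2/5 satisfied
(5,2)O 2/5 satisfied
(5,3)X 3/5 satisfied
(5,4)X 3/3 satisfied
Unsatisfied: (0,0), (1,2), (1,3), (3,1), (3,3) — 5 in total.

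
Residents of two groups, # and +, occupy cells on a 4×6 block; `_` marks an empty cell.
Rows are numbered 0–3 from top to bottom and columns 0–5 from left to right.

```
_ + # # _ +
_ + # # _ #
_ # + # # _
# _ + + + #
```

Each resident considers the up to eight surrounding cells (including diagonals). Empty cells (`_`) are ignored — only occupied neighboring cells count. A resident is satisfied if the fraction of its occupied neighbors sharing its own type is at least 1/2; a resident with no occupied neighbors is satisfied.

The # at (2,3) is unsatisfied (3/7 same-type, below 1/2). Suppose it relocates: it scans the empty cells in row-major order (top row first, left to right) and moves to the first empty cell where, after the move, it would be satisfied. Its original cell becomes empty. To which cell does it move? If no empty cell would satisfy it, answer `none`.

(0,4)

Vacating (2,3). Empty cells in order:
  (0,0): 0/2 same-type → still unsatisfied.
  (0,4): 3/4 same-type → satisfied — stop here.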